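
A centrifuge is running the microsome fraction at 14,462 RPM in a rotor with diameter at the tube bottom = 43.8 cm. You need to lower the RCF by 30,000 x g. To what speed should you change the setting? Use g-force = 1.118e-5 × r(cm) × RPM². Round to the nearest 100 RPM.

r = 43.8 / 2 = 21.9 cm
Current RCF = 1.118 × 10⁻⁵ × 21.9 × (14462)² = 1.118 × 10⁻⁵ × 21.9 × 209,149,444 ≈ 51,208.6 × g
Target RCF = 51,208.6 − 30,000 = 21,208.6 × g
N² = 21,208.6 / (24.4842 × 10⁻⁵) = 86,621,576
N ≈ √86,621,576 ≈ 9,307.1

≈ 9300 RPM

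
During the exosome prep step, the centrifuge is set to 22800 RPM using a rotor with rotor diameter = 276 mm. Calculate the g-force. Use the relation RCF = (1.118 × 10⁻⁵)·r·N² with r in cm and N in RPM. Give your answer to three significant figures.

80200 ×g

r = 276 mm / 2 = 138 mm = 13.8 cm
RCF = 1.118 × 10⁻⁵ × r × N²
RCF = 1.118 × 10⁻⁵ × 13.8 × (22800)² = 1.118 × 10⁻⁵ × 13.8 × 519,840,000 ≈ 80,203 × g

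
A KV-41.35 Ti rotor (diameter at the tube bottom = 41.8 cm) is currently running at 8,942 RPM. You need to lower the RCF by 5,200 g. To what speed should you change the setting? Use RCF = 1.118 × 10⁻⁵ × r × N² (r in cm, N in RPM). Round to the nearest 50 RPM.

r = 41.8 / 2 = 20.9 cm
Current RCF = 1.118 × 10⁻⁵ × 20.9 × (8942)² = 1.118 × 10⁻⁵ × 20.9 × 79,959,364 ≈ 18,683.5 × g
Target RCF = 18,683.5 − 5,200 = 13,483.5 × g
N² = 13,483.5 / (23.3662 × 10⁻⁵) = 57,705,147
N ≈ √57,705,147 ≈ 7,596.4

N₂ ≈ 7600 RPM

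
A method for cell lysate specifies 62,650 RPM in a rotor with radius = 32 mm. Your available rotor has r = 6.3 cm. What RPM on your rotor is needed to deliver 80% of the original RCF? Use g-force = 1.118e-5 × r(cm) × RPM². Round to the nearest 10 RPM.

Original rotor: r = 32 mm = 3.2 cm
RCF = 1.118 × 10⁻⁵ × r × N²
RCF_original = 1.118 × 10⁻⁵ × 3.2 × (62650)² = 1.118 × 10⁻⁵ × 3.2 × 3,925,022,500 ≈ 140,421.6 × g
Target RCF = 0.8 × 140,421.6 ≈ 112,337.3 × g
112,337.3 = 1.118 × 10⁻⁵ × 6.3 × N²
N² = 112,337.3 / (7.0434 × 10⁻⁵) = 1,594,930,005
N ≈ √1,594,930,005 ≈ 39,936.6

39940 RPM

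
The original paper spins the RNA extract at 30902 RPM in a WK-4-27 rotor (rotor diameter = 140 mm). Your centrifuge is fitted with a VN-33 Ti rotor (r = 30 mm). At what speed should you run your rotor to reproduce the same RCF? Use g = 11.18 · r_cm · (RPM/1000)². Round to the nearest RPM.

≈ 47204 RPM

Original rotor: r = 140 mm / 2 = 70 mm = 7 cm
RCF = 11.18 × r × (N/1000)²
RCF_original = 11.18 × 7 × (30.902)² = 11.18 × 7 × 954.933604 ≈ 74,733.1 × g
Your rotor: r = 30 mm = 3.0 cm
74,733.1 = 11.18 × 3 × (N/1000)²
(N/1000)² = 74,733.1 / 33.54 = 2228.178
N = 1000 × √2228.178 ≈ 47,203.6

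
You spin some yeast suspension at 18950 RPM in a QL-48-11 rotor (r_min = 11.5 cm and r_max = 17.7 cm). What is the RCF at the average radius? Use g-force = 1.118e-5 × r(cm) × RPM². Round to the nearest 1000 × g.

r_avg = (11.5 + 17.7) / 2 = 14.6 cm
RCF = 1.118 × 10⁻⁵ × r × N²
RCF = 1.118 × 10⁻⁵ × 14.6 × (18950)² = 1.118 × 10⁻⁵ × 14.6 × 359,102,500 ≈ 58,615.6 × g

RCF ≈ 59000 ×g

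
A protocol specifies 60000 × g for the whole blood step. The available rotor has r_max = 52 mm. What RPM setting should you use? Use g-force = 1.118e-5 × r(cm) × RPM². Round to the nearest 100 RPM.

r = 52 mm = 5.2 cm
60,000 = 1.118 × 10⁻⁵ × 5.2 × N²
N² = 60,000 / (5.8136 × 10⁻⁵) = 1,032,062,749
N ≈ √1,032,062,749 ≈ 32,125.7

32100 RPM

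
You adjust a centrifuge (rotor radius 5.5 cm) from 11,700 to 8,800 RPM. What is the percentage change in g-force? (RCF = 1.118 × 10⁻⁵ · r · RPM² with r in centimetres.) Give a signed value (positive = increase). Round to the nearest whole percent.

RCF ∝ N², so the ratio is (8800/11700)² = (0.752137)² = 0.5657.
Change = 0.5657 − 1 = -0.4343 → -43.4%.

-43%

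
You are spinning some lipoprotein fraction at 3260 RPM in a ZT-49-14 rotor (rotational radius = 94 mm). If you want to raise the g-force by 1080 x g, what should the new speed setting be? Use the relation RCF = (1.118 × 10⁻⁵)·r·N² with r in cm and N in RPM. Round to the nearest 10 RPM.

4570 RPM

r = 94 mm = 9.4 cm
Current RCF = 1.118 × 10⁻⁵ × 9.4 × (3260)² = 1.118 × 10⁻⁵ × 9.4 × 10,627,600 ≈ 1,116.9 × g
Target RCF = 1,116.9 + 1,080 = 2,196.9 × g
N² = 2,196.9 / (10.5092 × 10⁻⁵) = 20,904,541
N ≈ √20,904,541 ≈ 4,572.1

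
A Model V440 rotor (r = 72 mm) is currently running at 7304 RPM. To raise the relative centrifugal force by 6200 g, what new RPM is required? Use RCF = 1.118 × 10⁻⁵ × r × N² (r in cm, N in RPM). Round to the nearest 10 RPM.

r = 72 mm = 7.2 cm
Current RCF = 1.118 × 10⁻⁵ × 7.2 × (7304)² = 1.118 × 10⁻⁵ × 7.2 × 53,348,416 ≈ 4,294.3 × g
Target RCF = 4,294.3 + 6,200 = 10,494.3 × g
N² = 10,494.3 / (8.0496 × 10⁻⁵) = 130,370,453
N ≈ √130,370,453 ≈ 11,418.0

11420 RPM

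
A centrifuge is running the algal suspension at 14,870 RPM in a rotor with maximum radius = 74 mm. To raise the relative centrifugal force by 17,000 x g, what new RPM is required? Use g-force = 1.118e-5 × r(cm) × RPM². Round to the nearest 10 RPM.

N₂ ≈ 20650 RPM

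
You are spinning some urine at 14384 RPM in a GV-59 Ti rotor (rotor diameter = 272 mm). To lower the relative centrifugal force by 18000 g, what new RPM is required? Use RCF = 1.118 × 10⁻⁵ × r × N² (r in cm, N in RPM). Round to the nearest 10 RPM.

r = 272 mm / 2 = 136 mm = 13.6 cm
Current RCF = 1.118 × 10⁻⁵ × 13.6 × (14384)² = 1.118 × 10⁻⁵ × 13.6 × 206,899,456 ≈ 31,458.6 × g
Target RCF = 31,458.6 − 18,000 = 13,458.6 × g
N² = 13,458.6 / (15.2048 × 10⁻⁵) = 88,515,469
N ≈ √88,515,469 ≈ 9,408.3

≈ 9410 RPM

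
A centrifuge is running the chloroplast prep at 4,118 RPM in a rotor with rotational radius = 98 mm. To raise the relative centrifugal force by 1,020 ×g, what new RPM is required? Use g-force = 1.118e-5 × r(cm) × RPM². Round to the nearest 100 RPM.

r = 98 mm = 9.8 cm
Current RCF = 1.118 × 10⁻⁵ × 9.8 × (4118)² = 1.118 × 10⁻⁵ × 9.8 × 16,957,924 ≈ 1,858 × g
Target RCF = 1,858 + 1,020 = 2,878 × g
N² = 2,878 / (10.9564 × 10⁻⁵) = 26,267,752
N ≈ √26,267,752 ≈ 5,125.2

≈ 5100 RPM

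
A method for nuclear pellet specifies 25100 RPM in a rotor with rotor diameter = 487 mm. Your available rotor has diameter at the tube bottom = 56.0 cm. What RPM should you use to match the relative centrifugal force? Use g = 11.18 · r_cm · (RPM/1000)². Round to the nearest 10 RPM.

Original rotor: r = 487 mm / 2 = 243.5 mm = 24.35 cm
RCF = 11.18 × r × (N/1000)²
RCF_original = 11.18 × 24.35 × (25.1)² = 11.18 × 24.35 × 630.01 ≈ 171,509.5 × g
Your rotor: r = 56.0 / 2 = 28 cm
171,509.5 = 11.18 × 28 × (N/1000)²
(N/1000)² = 171,509.5 / 313.04 = 547.8837
N = 1000 × √547.8837 ≈ 23,406.9

≈ 23410 RPM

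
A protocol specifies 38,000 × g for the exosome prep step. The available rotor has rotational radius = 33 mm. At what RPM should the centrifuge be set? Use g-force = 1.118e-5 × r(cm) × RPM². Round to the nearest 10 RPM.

N ≈ 32090 RPM

r = 33 mm = 3.3 cm
38,000 = 1.118 × 10⁻⁵ × 3.3 × N²
N² = 38,000 / (3.6894 × 10⁻⁵) = 1,029,977,774
N ≈ √1,029,977,774 ≈ 32,093.3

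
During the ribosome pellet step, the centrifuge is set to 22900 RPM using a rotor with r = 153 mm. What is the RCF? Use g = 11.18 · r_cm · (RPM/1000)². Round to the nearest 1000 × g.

RCF ≈ 90000 g

r = 153 mm = 15.3 cm
RCF = 11.18 × r × (N/1000)²
RCF = 11.18 × 15.3 × (22.9)² = 11.18 × 15.3 × 524.41 ≈ 89,702.4 × g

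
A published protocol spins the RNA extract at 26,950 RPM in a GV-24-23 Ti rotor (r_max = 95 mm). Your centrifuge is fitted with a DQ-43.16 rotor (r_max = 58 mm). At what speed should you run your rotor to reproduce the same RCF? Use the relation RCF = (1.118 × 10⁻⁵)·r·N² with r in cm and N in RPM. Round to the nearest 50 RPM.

Original rotor: r = 95 mm = 9.5 cm
RCF = 1.118 × 10⁻⁵ × r × N²
RCF_original = 1.118 × 10⁻⁵ × 9.5 × (26950)² = 1.118 × 10⁻⁵ × 9.5 × 726,302,500 ≈ 77,140.6 × g
Your rotor: r = 58 mm = 5.8 cm
77,140.6 = 1.118 × 10⁻⁵ × 5.8 × N²
N² = 77,140.6 / (6.4844 × 10⁻⁵) = 1,189,633,582
N ≈ √1,189,633,582 ≈ 34,491.1

≈ 34500 RPM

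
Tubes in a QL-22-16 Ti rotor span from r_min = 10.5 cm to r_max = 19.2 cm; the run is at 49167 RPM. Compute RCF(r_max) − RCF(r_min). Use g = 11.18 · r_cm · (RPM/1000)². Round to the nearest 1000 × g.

≈ 235000 x g

ΔRCF = 11.18 × (r_max − r_min) × (N/1000)² = 11.18 × 8.7 × 2,417.393889 ≈ 235,130.2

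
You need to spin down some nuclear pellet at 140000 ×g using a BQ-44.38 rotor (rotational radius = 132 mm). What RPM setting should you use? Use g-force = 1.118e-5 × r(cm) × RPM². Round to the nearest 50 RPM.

N ≈ 30800 RPM

r = 132 mm = 13.2 cm
140,000 = 1.118 × 10⁻⁵ × 13.2 × N²
N² = 140,000 / (14.7576 × 10⁻⁵) = 948,663,739
N ≈ √948,663,739 ≈ 30,800.4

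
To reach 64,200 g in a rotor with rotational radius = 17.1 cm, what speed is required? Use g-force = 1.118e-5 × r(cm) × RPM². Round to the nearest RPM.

≈ 18325 RPM

64,200 = 1.118 × 10⁻⁵ × 17.1 × N²
N² = 64,200 / (19.1178 × 10⁻⁵) = 335,812,698
N ≈ √335,812,698 ≈ 18,325.2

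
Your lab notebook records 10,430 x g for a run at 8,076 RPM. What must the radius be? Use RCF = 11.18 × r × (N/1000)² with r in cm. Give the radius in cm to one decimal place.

≈ 14.3 cm

10430 = 11.18 × r × (8.076)²
r = 10430 / (11.18 × 65.221776) = 10430 / 729.1795 ≈ 14.304 cm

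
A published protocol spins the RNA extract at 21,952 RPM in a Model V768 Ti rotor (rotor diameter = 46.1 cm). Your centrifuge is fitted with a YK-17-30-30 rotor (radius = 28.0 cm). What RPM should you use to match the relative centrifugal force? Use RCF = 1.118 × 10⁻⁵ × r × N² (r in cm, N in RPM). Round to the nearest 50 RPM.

Original rotor: r = 46.1 / 2 = 23.05 cm
RCF = 1.118 × 10⁻⁵ × r × N²
RCF_original = 1.118 × 10⁻⁵ × 23.05 × (21952)² = 1.118 × 10⁻⁵ × 23.05 × 481,890,304 ≈ 124,182.6 × g
124,182.6 = 1.118 × 10⁻⁵ × 28 × N²
N² = 124,182.6 / (31.304 × 10⁻⁵) = 396,698,824
N ≈ √396,698,824 ≈ 19,917.3

≈ 19900 RPM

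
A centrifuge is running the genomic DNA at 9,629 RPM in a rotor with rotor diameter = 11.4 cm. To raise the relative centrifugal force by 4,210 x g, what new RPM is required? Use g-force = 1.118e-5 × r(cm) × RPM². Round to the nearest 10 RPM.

12600 RPM

r = 11.4 / 2 = 5.7 cm
Current RCF = 1.118 × 10⁻⁵ × 5.7 × (9629)² = 1.118 × 10⁻⁵ × 5.7 × 92,717,641 ≈ 5,908.5 × g
Target RCF = 5,908.5 + 4,210 = 10,118.5 × g
N² = 10,118.5 / (6.3726 × 10⁻⁵) = 158,781,345
N ≈ √158,781,345 ≈ 12,600.8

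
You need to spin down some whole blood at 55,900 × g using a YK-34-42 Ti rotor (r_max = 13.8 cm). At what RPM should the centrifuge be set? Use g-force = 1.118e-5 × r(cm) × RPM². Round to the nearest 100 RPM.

19000 RPM

RCF = 1.118 × 10⁻⁵ × r × N²
55,900 = 1.118 × 10⁻⁵ × 13.8 × N²
N² = 55,900 / (15.4284 × 10⁻⁵) = 362,318,841
N ≈ √362,318,841 ≈ 19,034.7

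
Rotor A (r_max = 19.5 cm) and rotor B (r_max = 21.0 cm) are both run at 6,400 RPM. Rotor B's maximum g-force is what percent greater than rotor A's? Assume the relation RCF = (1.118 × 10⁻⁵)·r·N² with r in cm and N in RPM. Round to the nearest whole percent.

At equal RPM, RCF scales linearly with r: ratio = 21.0 / 19.5 = 1.0769.
So rotor B delivers 7.7% more g-force.

8%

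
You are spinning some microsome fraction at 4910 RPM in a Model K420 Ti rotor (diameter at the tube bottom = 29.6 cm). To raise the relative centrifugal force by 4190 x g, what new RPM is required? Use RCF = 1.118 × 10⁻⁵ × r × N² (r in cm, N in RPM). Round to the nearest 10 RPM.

r = 29.6 / 2 = 14.8 cm
Current RCF = 1.118 × 10⁻⁵ × 14.8 × (4910)² = 1.118 × 10⁻⁵ × 14.8 × 24,108,100 ≈ 3,989 × g
Target RCF = 3,989 + 4,190 = 8,179 × g
N² = 8,179 / (16.5464 × 10⁻⁵) = 49,430,692
N ≈ √49,430,692 ≈ 7,030.7

N₂ ≈ 7030 RPM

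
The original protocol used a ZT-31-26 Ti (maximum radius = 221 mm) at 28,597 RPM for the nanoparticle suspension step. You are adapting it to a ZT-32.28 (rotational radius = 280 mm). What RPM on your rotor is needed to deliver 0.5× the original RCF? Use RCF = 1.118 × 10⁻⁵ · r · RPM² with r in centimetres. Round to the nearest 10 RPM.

Original rotor: r = 221 mm = 22.1 cm
RCF_original = 1.118 × 10⁻⁵ × 22.1 × (28597)² = 1.118 × 10⁻⁵ × 22.1 × 817,788,409 ≈ 202,057.5 × g
Target RCF = 0.5 × 202,057.5 ≈ 101,028.8 × g
Your rotor: r = 280 mm = 28.0 cm
101,028.8 = 1.118 × 10⁻⁵ × 28 × N²
N² = 101,028.8 / (31.304 × 10⁻⁵) = 322,734,475
N ≈ √322,734,475 ≈ 17,964.8

≈ 17960 RPM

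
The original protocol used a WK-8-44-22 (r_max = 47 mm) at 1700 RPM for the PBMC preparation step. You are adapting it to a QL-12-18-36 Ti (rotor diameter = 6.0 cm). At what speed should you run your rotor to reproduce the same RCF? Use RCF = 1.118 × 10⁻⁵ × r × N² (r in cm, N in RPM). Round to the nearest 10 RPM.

Original rotor: r = 47 mm = 4.7 cm
RCF_original = 1.118 × 10⁻⁵ × 4.7 × (1700)² = 1.118 × 10⁻⁵ × 4.7 × 2,890,000 ≈ 151.9 × g
Your rotor: r = 6.0 / 2 = 3 cm
151.9 = 1.118 × 10⁻⁵ × 3 × N²
N² = 151.9 / (3.354 × 10⁻⁵) = 4,528,921
N ≈ √4,528,921 ≈ 2,128.1

2130 RPM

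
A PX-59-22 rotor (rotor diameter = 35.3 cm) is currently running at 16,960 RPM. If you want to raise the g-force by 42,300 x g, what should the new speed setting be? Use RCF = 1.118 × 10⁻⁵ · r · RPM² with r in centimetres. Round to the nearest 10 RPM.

≈ 22410 RPM

r = 35.3 / 2 = 17.65 cm
Current RCF = 1.118 × 10⁻⁵ × 17.65 × (16960)² = 1.118 × 10⁻⁵ × 17.65 × 287,641,600 ≈ 56,759.5 × g
Target RCF = 56,759.5 + 42,300 = 99,059.5 × g
N² = 99,059.5 / (19.7327 × 10⁻⁵) = 502,006,821
N ≈ √502,006,821 ≈ 22,405.5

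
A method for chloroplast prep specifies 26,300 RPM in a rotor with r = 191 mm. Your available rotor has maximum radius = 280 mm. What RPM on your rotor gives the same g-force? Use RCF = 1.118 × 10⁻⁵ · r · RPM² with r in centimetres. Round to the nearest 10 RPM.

Original rotor: r = 191 mm = 19.1 cm
RCF_original = 1.118 × 10⁻⁵ × 19.1 × (26300)² = 1.118 × 10⁻⁵ × 19.1 × 691,690,000 ≈ 147,702.1 × g
Your rotor: r = 280 mm = 28.0 cm
147,702.1 = 1.118 × 10⁻⁵ × 28 × N²
N² = 147,702.1 / (31.304 × 10⁻⁵) = 471,831,395
N ≈ √471,831,395 ≈ 21,721.7

≈ 21720 RPM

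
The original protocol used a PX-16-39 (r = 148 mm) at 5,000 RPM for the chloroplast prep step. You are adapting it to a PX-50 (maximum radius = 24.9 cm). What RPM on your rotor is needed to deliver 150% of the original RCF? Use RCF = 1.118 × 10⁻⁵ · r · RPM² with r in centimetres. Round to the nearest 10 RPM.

4720 RPM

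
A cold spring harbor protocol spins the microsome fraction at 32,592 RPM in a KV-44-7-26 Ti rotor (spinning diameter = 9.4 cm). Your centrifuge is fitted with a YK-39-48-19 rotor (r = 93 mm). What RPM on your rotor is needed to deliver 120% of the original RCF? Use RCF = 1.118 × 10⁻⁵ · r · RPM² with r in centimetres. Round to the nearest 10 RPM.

≈ 25380 RPM

Original rotor: r = 9.4 / 2 = 4.7 cm
RCF = 1.118 × 10⁻⁵ × r × N²
RCF_original = 1.118 × 10⁻⁵ × 4.7 × (32592)² = 1.118 × 10⁻⁵ × 4.7 × 1,062,238,464 ≈ 55,816.4 × g
Target RCF = 1.2 × 55,816.4 ≈ 66,979.7 × g
Your rotor: r = 93 mm = 9.3 cm
66,979.7 = 1.118 × 10⁻⁵ × 9.3 × N²
N² = 66,979.7 / (10.3974 × 10⁻⁵) = 644,196,626
N ≈ √644,196,626 ≈ 25,381.0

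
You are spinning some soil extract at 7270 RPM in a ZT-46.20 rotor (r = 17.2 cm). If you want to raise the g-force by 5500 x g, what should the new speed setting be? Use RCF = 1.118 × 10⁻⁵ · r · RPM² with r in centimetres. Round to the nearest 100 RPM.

≈ 9000 RPM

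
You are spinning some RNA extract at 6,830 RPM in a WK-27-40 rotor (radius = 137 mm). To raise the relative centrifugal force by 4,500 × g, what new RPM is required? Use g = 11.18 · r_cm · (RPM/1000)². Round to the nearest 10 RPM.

≈ 8720 RPM

r = 137 mm = 13.7 cm
Current RCF = 11.18 × 13.7 × (6.83)² = 11.18 × 13.7 × 46.6489 ≈ 7,145 × g
Target RCF = 7,145 + 4,500 = 11,645 × g
(N/1000)² = 11,645 / 153.166 = 76.02862
N = 1000 × √76.02862 ≈ 8,719.4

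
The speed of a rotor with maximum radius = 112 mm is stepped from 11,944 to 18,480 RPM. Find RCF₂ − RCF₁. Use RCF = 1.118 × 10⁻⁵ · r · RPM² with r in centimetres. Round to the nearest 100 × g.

≈ 24900 ×g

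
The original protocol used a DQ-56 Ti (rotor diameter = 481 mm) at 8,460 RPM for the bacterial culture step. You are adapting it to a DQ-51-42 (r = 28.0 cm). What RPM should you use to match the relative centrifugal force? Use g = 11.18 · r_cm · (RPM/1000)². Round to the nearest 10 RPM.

Original rotor: r = 481 mm / 2 = 240.5 mm = 24.05 cm
RCF_original = 11.18 × 24.05 × (8.46)² = 11.18 × 24.05 × 71.5716 ≈ 19,244.1 × g
19,244.1 = 11.18 × 28 × (N/1000)²
(N/1000)² = 19,244.1 / 313.04 = 61.47489
N = 1000 × √61.47489 ≈ 7,840.6

≈ 7840 RPM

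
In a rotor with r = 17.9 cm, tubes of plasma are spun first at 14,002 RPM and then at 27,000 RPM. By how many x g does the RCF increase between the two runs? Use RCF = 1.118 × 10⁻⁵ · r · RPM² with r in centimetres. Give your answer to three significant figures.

RCF₁ = 1.118 × 10⁻⁵ × 17.9 × (14002)² = 1.118 × 10⁻⁵ × 17.9 × 196,056,004 ≈ 39,235.1 × g
RCF₂ = 1.118 × 10⁻⁵ × 17.9 × (27000)² = 1.118 × 10⁻⁵ × 17.9 × 729,000,000 ≈ 145,888.9 × g
Increase = 145,888.9 − 39,235.1 = 106,653.8

≈ 107000 x g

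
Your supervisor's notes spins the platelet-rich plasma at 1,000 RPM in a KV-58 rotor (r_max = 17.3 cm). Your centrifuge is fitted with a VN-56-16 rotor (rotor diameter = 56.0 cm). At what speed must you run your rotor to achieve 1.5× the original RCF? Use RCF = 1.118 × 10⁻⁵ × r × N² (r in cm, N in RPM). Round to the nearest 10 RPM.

RCF = 1.118 × 10⁻⁵ × r × N²
RCF_original = 1.118 × 10⁻⁵ × 17.3 × (1000)² = 1.118 × 10⁻⁵ × 17.3 × 1,000,000 ≈ 193.4 × g
Target RCF = 1.5 × 193.4 ≈ 290.1 × g
Your rotor: r = 56.0 / 2 = 28 cm
290.1 = 1.118 × 10⁻⁵ × 28 × N²
N² = 290.1 / (31.304 × 10⁻⁵) = 926,719
N ≈ √926,719 ≈ 962.7

960 RPM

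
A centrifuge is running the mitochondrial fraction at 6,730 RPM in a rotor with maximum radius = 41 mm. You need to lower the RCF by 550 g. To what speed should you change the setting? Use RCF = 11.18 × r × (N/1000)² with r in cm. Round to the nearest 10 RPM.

r = 41 mm = 4.1 cm
Current RCF = 11.18 × 4.1 × (6.73)² = 11.18 × 4.1 × 45.2929 ≈ 2,076.1 × g
Target RCF = 2,076.1 − 550 = 1,526.1 × g
(N/1000)² = 1,526.1 / 45.838 = 33.29334
N = 1000 × √33.29334 ≈ 5,770.0

5770 RPM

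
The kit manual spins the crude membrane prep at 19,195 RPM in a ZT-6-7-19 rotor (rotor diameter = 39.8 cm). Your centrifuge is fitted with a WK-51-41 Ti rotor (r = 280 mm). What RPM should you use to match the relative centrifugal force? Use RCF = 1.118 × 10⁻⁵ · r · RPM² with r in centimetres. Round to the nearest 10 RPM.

Original rotor: r = 39.8 / 2 = 19.9 cm
RCF_original = 1.118 × 10⁻⁵ × 19.9 × (19195)² = 1.118 × 10⁻⁵ × 19.9 × 368,448,025 ≈ 81,973.1 × g
Your rotor: r = 280 mm = 28.0 cm
81,973.1 = 1.118 × 10⁻⁵ × 28 × N²
N² = 81,973.1 / (31.304 × 10⁻⁵) = 261,861,423
N ≈ √261,861,423 ≈ 16,182.1

≈ 16180 RPM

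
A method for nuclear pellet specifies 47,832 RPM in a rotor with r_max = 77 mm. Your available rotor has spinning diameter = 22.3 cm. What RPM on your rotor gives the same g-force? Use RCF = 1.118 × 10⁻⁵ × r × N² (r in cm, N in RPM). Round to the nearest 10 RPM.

39750 RPM

Original rotor: r = 77 mm = 7.7 cm
RCF_original = 1.118 × 10⁻⁵ × 7.7 × (47832)² = 1.118 × 10⁻⁵ × 7.7 × 2,287,900,224 ≈ 196,956.2 × g
Your rotor: r = 22.3 / 2 = 11.15 cm
196,956.2 = 1.118 × 10⁻⁵ × 11.15 × N²
N² = 196,956.2 / (12.4657 × 10⁻⁵) = 1,579,985,079
N ≈ √1,579,985,079 ≈ 39,749.0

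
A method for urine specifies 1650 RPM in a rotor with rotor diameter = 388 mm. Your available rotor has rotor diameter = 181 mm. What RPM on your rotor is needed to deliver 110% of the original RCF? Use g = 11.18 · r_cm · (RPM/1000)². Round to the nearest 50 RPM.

≈ 2550 RPM

Original rotor: r = 388 mm / 2 = 194 mm = 19.4 cm
RCF_original = 11.18 × 19.4 × (1.65)² = 11.18 × 19.4 × 2.7225 ≈ 590.5 × g
Target RCF = 1.1 × 590.5 ≈ 649.6 × g
Your rotor: r = 181 mm / 2 = 90.5 mm = 9.05 cm
649.6 = 11.18 × 9.05 × (N/1000)²
(N/1000)² = 649.6 / 101.179 = 6.420305
N = 1000 × √6.420305 ≈ 2,533.8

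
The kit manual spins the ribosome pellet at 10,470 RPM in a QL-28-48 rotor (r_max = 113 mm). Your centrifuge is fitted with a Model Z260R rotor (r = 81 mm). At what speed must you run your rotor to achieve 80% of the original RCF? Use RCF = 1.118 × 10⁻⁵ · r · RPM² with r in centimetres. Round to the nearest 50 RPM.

11050 RPM

Original rotor: r = 113 mm = 11.3 cm
RCF = 1.118 × 10⁻⁵ × r × N²
RCF_original = 1.118 × 10⁻⁵ × 11.3 × (10470)² = 1.118 × 10⁻⁵ × 11.3 × 109,620,900 ≈ 13,848.8 × g
Target RCF = 0.8 × 13,848.8 ≈ 11,079 × g
Your rotor: r = 81 mm = 8.1 cm
11,079 = 1.118 × 10⁻⁵ × 8.1 × N²
N² = 11,079 / (9.0558 × 10⁻⁵) = 122,341,483
N ≈ √122,341,483 ≈ 11,060.8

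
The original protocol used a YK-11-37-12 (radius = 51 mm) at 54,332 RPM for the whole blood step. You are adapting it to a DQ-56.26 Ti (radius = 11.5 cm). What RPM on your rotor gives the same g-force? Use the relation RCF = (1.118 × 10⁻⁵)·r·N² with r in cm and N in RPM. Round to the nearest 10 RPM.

≈ 36180 RPM

Original rotor: r = 51 mm = 5.1 cm
RCF_original = 1.118 × 10⁻⁵ × 5.1 × (54332)² = 1.118 × 10⁻⁵ × 5.1 × 2,951,966,224 ≈ 168,315.2 × g
168,315.2 = 1.118 × 10⁻⁵ × 11.5 × N²
N² = 168,315.2 / (12.857 × 10⁻⁵) = 1,309,132,768
N ≈ √1,309,132,768 ≈ 36,181.9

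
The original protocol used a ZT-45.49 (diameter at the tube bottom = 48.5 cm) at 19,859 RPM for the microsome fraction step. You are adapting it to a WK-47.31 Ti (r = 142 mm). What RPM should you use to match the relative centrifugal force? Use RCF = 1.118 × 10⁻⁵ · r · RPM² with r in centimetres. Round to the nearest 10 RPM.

≈ 25950 RPM

Original rotor: r = 48.5 / 2 = 24.25 cm
RCF_original = 1.118 × 10⁻⁵ × 24.25 × (19859)² = 1.118 × 10⁻⁵ × 24.25 × 394,379,881 ≈ 106,922.3 × g
Your rotor: r = 142 mm = 14.2 cm
106,922.3 = 1.118 × 10⁻⁵ × 14.2 × N²
N² = 106,922.3 / (15.8756 × 10⁻⁵) = 673,500,844
N ≈ √673,500,844 ≈ 25,951.9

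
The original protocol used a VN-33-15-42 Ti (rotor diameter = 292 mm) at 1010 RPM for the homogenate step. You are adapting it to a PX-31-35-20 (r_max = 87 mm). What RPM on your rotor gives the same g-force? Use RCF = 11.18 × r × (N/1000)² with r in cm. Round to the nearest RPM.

≈ 1308 RPM

Original rotor: r = 292 mm / 2 = 146 mm = 14.6 cm
RCF_original = 11.18 × 14.6 × (1.01)² = 11.18 × 14.6 × 1.0201 ≈ 166.5 × g
Your rotor: r = 87 mm = 8.7 cm
166.5 = 11.18 × 8.7 × (N/1000)²
(N/1000)² = 166.5 / 97.266 = 1.711801
N = 1000 × √1.711801 ≈ 1,308.4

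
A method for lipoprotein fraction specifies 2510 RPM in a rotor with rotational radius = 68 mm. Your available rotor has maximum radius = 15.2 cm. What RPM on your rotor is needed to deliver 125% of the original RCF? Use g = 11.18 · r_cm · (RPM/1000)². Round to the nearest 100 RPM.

≈ 1900 RPM

Original rotor: r = 68 mm = 6.8 cm
RCF_original = 11.18 × 6.8 × (2.51)² = 11.18 × 6.8 × 6.3001 ≈ 479 × g
Target RCF = 1.25 × 479 ≈ 598.8 × g
598.8 = 11.18 × 15.2 × (N/1000)²
(N/1000)² = 598.8 / 169.936 = 3.52368
N = 1000 × √3.52368 ≈ 1,877.1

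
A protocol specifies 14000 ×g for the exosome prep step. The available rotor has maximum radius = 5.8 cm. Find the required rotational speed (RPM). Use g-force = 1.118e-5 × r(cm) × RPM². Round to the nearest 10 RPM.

14,000 = 1.118 × 10⁻⁵ × 5.8 × N²
N² = 14,000 / (6.4844 × 10⁻⁵) = 215,902,782
N ≈ √215,902,782 ≈ 14,693.6

14690 RPM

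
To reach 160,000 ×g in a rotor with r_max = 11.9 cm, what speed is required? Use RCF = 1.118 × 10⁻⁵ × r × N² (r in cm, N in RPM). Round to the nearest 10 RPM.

160,000 = 1.118 × 10⁻⁵ × 11.9 × N²
N² = 160,000 / (13.3042 × 10⁻⁵) = 1,202,627,742
N ≈ √1,202,627,742 ≈ 34,678.9

34680 RPM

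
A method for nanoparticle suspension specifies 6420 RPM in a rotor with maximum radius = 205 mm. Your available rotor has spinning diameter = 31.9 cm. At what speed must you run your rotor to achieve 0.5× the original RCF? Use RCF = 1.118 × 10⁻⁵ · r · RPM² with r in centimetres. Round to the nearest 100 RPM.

5100 RPM

Original rotor: r = 205 mm = 20.5 cm
RCF = 1.118 × 10⁻⁵ × r × N²
RCF_original = 1.118 × 10⁻⁵ × 20.5 × (6420)² = 1.118 × 10⁻⁵ × 20.5 × 41,216,400 ≈ 9,446.4 × g
Target RCF = 0.5 × 9,446.4 ≈ 4,723.2 × g
Your rotor: r = 31.9 / 2 = 15.95 cm
4,723.2 = 1.118 × 10⁻⁵ × 15.95 × N²
N² = 4,723.2 / (17.8321 × 10⁻⁵) = 26,487,065
N ≈ √26,487,065 ≈ 5,146.6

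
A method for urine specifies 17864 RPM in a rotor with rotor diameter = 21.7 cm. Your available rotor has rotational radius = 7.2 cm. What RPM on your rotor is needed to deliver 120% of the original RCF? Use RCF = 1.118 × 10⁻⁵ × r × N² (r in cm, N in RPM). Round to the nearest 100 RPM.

Original rotor: r = 21.7 / 2 = 10.85 cm
RCF_original = 1.118 × 10⁻⁵ × 10.85 × (17864)² = 1.118 × 10⁻⁵ × 10.85 × 319,122,496 ≈ 38,710.5 × g
Target RCF = 1.2 × 38,710.5 ≈ 46,452.6 × g
46,452.6 = 1.118 × 10⁻⁵ × 7.2 × N²
N² = 46,452.6 / (8.0496 × 10⁻⁵) = 577,079,606
N ≈ √577,079,606 ≈ 24,022.5

≈ 24000 RPM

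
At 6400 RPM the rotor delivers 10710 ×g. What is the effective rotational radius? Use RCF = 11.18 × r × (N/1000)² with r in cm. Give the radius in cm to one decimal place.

10710 = 11.18 × r × (6.4)²
r = 10710 / (11.18 × 40.96) = 10710 / 457.9328 ≈ 23.388 cm

23.4 cm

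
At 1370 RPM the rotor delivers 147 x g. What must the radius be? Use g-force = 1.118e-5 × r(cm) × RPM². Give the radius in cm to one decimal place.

147 = 1.118 × 10⁻⁵ × r × (1370)²
r = 147 / (1.118 × 10⁻⁵ × 1,876,900) = 147 / 20.98374 ≈ 7.005 cm

r ≈ 7.0 cm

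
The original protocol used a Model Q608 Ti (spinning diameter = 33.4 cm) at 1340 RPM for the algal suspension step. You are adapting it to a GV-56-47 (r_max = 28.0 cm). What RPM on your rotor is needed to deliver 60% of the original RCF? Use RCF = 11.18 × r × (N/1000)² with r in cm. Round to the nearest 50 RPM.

≈ 800 RPM

Original rotor: r = 33.4 / 2 = 16.7 cm
RCF_original = 11.18 × 16.7 × (1.34)² = 11.18 × 16.7 × 1.7956 ≈ 335.2 × g
Target RCF = 0.6 × 335.2 ≈ 201.1 × g
201.1 = 11.18 × 28 × (N/1000)²
(N/1000)² = 201.1 / 313.04 = 0.6424099
N = 1000 × √0.6424099 ≈ 801.5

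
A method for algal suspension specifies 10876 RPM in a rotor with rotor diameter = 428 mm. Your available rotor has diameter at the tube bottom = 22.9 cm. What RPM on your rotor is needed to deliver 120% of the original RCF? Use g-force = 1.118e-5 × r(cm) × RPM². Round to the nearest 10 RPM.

Original rotor: r = 428 mm / 2 = 214 mm = 21.4 cm
RCF = 1.118 × 10⁻⁵ × r × N²
RCF_original = 1.118 × 10⁻⁵ × 21.4 × (10876)² = 1.118 × 10⁻⁵ × 21.4 × 118,287,376 ≈ 28,300.5 × g
Target RCF = 1.2 × 28,300.5 ≈ 33,960.6 × g
Your rotor: r = 22.9 / 2 = 11.45 cm
33,960.6 = 1.118 × 10⁻⁵ × 11.45 × N²
N² = 33,960.6 / (12.8011 × 10⁻⁵) = 265,294,389
N ≈ √265,294,389 ≈ 16,287.9

≈ 16290 RPM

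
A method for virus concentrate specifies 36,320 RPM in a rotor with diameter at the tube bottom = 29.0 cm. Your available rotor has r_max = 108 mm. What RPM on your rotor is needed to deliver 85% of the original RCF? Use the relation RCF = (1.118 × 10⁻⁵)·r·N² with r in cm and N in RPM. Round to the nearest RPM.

Original rotor: r = 29.0 / 2 = 14.5 cm
RCF_original = 1.118 × 10⁻⁵ × 14.5 × (36320)² = 1.118 × 10⁻⁵ × 14.5 × 1,319,142,400 ≈ 213,846.2 × g
Target RCF = 0.85 × 213,846.2 ≈ 181,769.3 × g
Your rotor: r = 108 mm = 10.8 cm
181,769.3 = 1.118 × 10⁻⁵ × 10.8 × N²
N² = 181,769.3 / (12.0744 × 10⁻⁵) = 1,505,410,621
N ≈ √1,505,410,621 ≈ 38,799.6

38800 RPM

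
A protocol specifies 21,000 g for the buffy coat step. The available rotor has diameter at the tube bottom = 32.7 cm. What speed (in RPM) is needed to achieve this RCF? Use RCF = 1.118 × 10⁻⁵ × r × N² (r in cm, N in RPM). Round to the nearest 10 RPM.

N ≈ 10720 RPM

r = 32.7 / 2 = 16.35 cm
21,000 = 1.118 × 10⁻⁵ × 16.35 × N²
N² = 21,000 / (18.2793 × 10⁻⁵) = 114,884,049
N ≈ √114,884,049 ≈ 10,718.4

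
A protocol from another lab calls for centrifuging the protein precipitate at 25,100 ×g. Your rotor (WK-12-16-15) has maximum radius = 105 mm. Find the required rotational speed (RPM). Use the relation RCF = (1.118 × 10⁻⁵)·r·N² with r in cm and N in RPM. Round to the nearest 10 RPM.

14620 RPM

r = 105 mm = 10.5 cm
25,100 = 1.118 × 10⁻⁵ × 10.5 × N²
N² = 25,100 / (11.739 × 10⁻⁵) = 213,817,191
N ≈ √213,817,191 ≈ 14,622.5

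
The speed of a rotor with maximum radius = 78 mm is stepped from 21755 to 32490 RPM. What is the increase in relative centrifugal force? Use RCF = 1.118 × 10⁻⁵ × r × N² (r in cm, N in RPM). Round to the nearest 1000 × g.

r = 78 mm = 7.8 cm
RCF₁ = 1.118 × 10⁻⁵ × 7.8 × (21755)² = 1.118 × 10⁻⁵ × 7.8 × 473,280,025 ≈ 41,271.9 × g
RCF₂ = 1.118 × 10⁻⁵ × 7.8 × (32490)² = 1.118 × 10⁻⁵ × 7.8 × 1,055,600,100 ≈ 92,052.6 × g
Increase = 92,052.6 − 41,271.9 = 50,780.7

≈ 51000 × g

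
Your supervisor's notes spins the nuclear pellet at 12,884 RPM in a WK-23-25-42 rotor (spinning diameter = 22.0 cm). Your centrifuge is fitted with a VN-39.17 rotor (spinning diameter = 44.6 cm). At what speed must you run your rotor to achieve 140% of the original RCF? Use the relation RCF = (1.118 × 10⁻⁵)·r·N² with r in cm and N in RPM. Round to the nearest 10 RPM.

10710 RPM

Original rotor: r = 22.0 / 2 = 11 cm
RCF_original = 1.118 × 10⁻⁵ × 11 × (12884)² = 1.118 × 10⁻⁵ × 11 × 165,997,456 ≈ 20,414.4 × g
Target RCF = 1.4 × 20,414.4 ≈ 28,580.2 × g
Your rotor: r = 44.6 / 2 = 22.3 cm
28,580.2 = 1.118 × 10⁻⁵ × 22.3 × N²
N² = 28,580.2 / (24.9314 × 10⁻⁵) = 114,635,359
N ≈ √114,635,359 ≈ 10,706.8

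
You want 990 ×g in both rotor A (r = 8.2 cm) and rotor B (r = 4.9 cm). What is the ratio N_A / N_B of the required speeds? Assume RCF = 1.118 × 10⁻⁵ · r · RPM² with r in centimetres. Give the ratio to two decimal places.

At fixed RCF, N ∝ 1/√r, so N_A/N_B = √(r_B/r_A) = √(4.9/8.2) = √0.597561 = 0.7730.

0.77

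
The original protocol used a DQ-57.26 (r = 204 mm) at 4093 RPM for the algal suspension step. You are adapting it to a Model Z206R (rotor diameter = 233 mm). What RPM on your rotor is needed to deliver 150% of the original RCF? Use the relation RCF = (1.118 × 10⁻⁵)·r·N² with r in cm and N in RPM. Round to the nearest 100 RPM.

Original rotor: r = 204 mm = 20.4 cm
RCF_original = 1.118 × 10⁻⁵ × 20.4 × (4093)² = 1.118 × 10⁻⁵ × 20.4 × 16,752,649 ≈ 3,820.8 × g
Target RCF = 1.5 × 3,820.8 ≈ 5,731.2 × g
Your rotor: r = 233 mm / 2 = 116.5 mm = 11.65 cm
5,731.2 = 1.118 × 10⁻⁵ × 11.65 × N²
N² = 5,731.2 / (13.0247 × 10⁻⁵) = 44,002,549
N ≈ √44,002,549 ≈ 6,633.4

6600 RPM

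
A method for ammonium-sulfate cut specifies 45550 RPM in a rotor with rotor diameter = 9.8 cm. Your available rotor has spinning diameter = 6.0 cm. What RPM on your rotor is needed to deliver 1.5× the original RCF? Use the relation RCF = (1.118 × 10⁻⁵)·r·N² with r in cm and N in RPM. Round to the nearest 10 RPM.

Original rotor: r = 9.8 / 2 = 4.9 cm
RCF_original = 1.118 × 10⁻⁵ × 4.9 × (45550)² = 1.118 × 10⁻⁵ × 4.9 × 2,074,802,500 ≈ 113,661.8 × g
Target RCF = 1.5 × 113,661.8 ≈ 170,492.7 × g
Your rotor: r = 6.0 / 2 = 3 cm
170,492.7 = 1.118 × 10⁻⁵ × 3 × N²
N² = 170,492.7 / (3.354 × 10⁻⁵) = 5,083,264,758
N ≈ √5,083,264,758 ≈ 71,297.0

71300 RPM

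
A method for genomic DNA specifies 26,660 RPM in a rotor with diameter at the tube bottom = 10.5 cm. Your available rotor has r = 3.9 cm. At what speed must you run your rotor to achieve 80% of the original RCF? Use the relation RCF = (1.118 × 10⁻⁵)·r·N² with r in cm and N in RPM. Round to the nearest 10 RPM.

≈ 27670 RPM

Original rotor: r = 10.5 / 2 = 5.25 cm
RCF_original = 1.118 × 10⁻⁵ × 5.25 × (26660)² = 1.118 × 10⁻⁵ × 5.25 × 710,755,600 ≈ 41,717.8 × g
Target RCF = 0.8 × 41,717.8 ≈ 33,374.2 × g
33,374.2 = 1.118 × 10⁻⁵ × 3.9 × N²
N² = 33,374.2 / (4.3602 × 10⁻⁵) = 765,428,191
N ≈ √765,428,191 ≈ 27,666.4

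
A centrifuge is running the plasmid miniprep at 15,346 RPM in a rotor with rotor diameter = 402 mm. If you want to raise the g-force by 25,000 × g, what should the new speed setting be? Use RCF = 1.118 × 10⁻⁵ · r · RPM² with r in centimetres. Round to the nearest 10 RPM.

r = 402 mm / 2 = 201 mm = 20.1 cm
Current RCF = 1.118 × 10⁻⁵ × 20.1 × (15346)² = 1.118 × 10⁻⁵ × 20.1 × 235,499,716 ≈ 52,921 × g
Target RCF = 52,921 + 25,000 = 77,921 × g
N² = 77,921 / (22.4718 × 10⁻⁵) = 346,750,149
N ≈ √346,750,149 ≈ 18,621.2

≈ 18620 RPM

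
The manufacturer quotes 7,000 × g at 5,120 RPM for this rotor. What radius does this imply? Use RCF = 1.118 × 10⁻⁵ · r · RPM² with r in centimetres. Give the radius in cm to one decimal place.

7000 = 1.118 × 10⁻⁵ × r × (5120)²
r = 7000 / (1.118 × 10⁻⁵ × 26,214,400) = 7000 / 293.077 ≈ 23.885 cm

≈ 23.9 cm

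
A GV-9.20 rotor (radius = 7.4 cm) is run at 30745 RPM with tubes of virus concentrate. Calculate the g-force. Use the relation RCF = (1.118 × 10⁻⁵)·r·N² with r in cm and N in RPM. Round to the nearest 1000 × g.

RCF = 1.118 × 10⁻⁵ × 7.4 × (30745)² = 1.118 × 10⁻⁵ × 7.4 × 945,255,025 ≈ 78,202.8 × g

RCF ≈ 78000 x g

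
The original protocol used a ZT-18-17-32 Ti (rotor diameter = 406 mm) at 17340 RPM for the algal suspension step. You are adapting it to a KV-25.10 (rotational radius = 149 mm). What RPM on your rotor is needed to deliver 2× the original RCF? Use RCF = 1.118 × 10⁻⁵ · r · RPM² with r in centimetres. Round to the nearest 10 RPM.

28620 RPM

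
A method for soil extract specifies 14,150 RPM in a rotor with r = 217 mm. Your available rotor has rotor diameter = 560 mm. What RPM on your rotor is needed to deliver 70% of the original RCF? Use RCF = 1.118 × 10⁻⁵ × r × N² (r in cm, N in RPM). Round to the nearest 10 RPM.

Original rotor: r = 217 mm = 21.7 cm
RCF_original = 1.118 × 10⁻⁵ × 21.7 × (14150)² = 1.118 × 10⁻⁵ × 21.7 × 200,222,500 ≈ 48,575.2 × g
Target RCF = 0.7 × 48,575.2 ≈ 34,002.6 × g
Your rotor: r = 560 mm / 2 = 280 mm = 28 cm
34,002.6 = 1.118 × 10⁻⁵ × 28 × N²
N² = 34,002.6 / (31.304 × 10⁻⁵) = 108,620,624
N ≈ √108,620,624 ≈ 10,422.1

10420 RPM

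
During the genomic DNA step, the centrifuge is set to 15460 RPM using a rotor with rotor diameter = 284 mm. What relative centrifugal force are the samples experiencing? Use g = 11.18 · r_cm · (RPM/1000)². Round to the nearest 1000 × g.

r = 284 mm / 2 = 142 mm = 14.2 cm
RCF = 11.18 × r × (N/1000)²
RCF = 11.18 × 14.2 × (15.46)² = 11.18 × 14.2 × 239.0116 ≈ 37,944.5 × g

RCF ≈ 38000 x g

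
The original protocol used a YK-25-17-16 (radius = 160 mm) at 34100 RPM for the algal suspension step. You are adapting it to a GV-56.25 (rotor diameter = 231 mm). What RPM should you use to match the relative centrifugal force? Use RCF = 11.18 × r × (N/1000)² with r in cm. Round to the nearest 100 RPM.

≈ 40100 RPM

Original rotor: r = 160 mm = 16.0 cm
RCF = 11.18 × r × (N/1000)²
RCF_original = 11.18 × 16 × (34.1)² = 11.18 × 16 × 1,162.81 ≈ 208,003.5 × g
Your rotor: r = 231 mm / 2 = 115.5 mm = 11.55 cm
208,003.5 = 11.18 × 11.55 × (N/1000)²
(N/1000)² = 208,003.5 / 129.129 = 1610.819
N = 1000 × √1610.819 ≈ 40,135.0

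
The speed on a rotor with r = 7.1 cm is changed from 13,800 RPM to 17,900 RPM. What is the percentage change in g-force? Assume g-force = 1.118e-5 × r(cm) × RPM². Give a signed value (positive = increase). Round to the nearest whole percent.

RCF ∝ N², so the ratio is (17900/13800)² = (1.297101)² = 1.6825.
Change = 1.6825 − 1 = +0.6825 → +68.2%.

+68%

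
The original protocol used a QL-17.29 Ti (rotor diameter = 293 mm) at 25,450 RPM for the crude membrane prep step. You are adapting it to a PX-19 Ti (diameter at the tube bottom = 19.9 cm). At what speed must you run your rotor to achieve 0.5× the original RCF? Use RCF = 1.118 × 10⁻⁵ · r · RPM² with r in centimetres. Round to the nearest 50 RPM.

21850 RPM

Original rotor: r = 293 mm / 2 = 146.5 mm = 14.65 cm
RCF = 1.118 × 10⁻⁵ × r × N²
RCF_original = 1.118 × 10⁻⁵ × 14.65 × (25450)² = 1.118 × 10⁻⁵ × 14.65 × 647,702,500 ≈ 106,085.2 × g
Target RCF = 0.5 × 106,085.2 ≈ 53,042.6 × g
Your rotor: r = 19.9 / 2 = 9.95 cm
53,042.6 = 1.118 × 10⁻⁵ × 9.95 × N²
N² = 53,042.6 / (11.1241 × 10⁻⁵) = 476,825,990
N ≈ √476,825,990 ≈ 21,836.3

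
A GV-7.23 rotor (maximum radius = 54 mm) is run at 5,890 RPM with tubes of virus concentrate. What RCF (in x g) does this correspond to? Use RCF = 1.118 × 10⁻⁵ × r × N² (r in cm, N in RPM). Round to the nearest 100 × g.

2100 x g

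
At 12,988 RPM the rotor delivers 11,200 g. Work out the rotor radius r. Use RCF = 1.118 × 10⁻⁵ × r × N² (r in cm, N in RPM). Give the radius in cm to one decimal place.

11200 = 1.118 × 10⁻⁵ × r × (12988)²
r = 11200 / (1.118 × 10⁻⁵ × 168,688,144) = 11200 / 1885.933 ≈ 5.939 cm

≈ 5.9 cm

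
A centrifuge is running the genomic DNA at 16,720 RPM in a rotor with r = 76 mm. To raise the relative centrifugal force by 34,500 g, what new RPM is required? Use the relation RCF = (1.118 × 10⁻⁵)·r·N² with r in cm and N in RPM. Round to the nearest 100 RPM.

26200 RPM

r = 76 mm = 7.6 cm
Current RCF = 1.118 × 10⁻⁵ × 7.6 × (16720)² = 1.118 × 10⁻⁵ × 7.6 × 279,558,400 ≈ 23,753.5 × g
Target RCF = 23,753.5 + 34,500 = 58,253.5 × g
N² = 58,253.5 / (8.4968 × 10⁻⁵) = 685,593,400
N ≈ √685,593,400 ≈ 26,183.8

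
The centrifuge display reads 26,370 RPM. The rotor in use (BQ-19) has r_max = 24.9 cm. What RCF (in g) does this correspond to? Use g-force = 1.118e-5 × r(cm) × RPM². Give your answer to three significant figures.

≈ 194000 g

RCF = 1.118 × 10⁻⁵ × 24.9 × (26370)² = 1.118 × 10⁻⁵ × 24.9 × 695,376,900 ≈ 193,580.4 × g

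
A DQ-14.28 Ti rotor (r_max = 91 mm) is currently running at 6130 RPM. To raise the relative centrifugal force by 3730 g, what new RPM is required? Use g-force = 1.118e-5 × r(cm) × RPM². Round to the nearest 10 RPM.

N₂ ≈ 8620 RPM

r = 91 mm = 9.1 cm
Current RCF = 1.118 × 10⁻⁵ × 9.1 × (6130)² = 1.118 × 10⁻⁵ × 9.1 × 37,576,900 ≈ 3,823 × g
Target RCF = 3,823 + 3,730 = 7,553 × g
N² = 7,553 / (10.1738 × 10⁻⁵) = 74,239,714
N ≈ √74,239,714 ≈ 8,616.2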